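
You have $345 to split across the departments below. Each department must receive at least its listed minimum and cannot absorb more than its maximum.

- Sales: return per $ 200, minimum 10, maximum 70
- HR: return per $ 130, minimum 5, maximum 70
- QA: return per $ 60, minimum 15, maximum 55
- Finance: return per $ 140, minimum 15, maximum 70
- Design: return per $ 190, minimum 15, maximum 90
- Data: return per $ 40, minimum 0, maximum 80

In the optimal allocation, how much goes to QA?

45

Meeting every minimum uses 10+5+15+15+15+0 = 60 $, leaving 285.
Rank by return per $: Sales 200 > Design 190 > Finance 140 > HR 130 > QA 60 > Data 40.
Give Sales 60 more to hit its cap of 70 → 225 left.
Give Design 75 more to hit its cap of 90 → 150 left.
Finance takes 55 more to reach its cap of 70 → 95 left.
Give HR 65 more to hit its cap of 70 → 30 left.
QA: +30 (room for 40) → 45. Pool exhausted.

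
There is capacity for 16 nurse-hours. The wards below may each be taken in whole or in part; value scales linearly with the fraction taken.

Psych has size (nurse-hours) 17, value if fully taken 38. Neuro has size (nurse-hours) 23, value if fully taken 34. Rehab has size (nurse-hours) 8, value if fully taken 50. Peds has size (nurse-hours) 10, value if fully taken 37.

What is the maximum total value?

Sort by value density: Rehab 50/8≈6.25, Peds 37/10≈3.7, Psych 38/17≈2.24, Neuro 34/23≈1.48.
Take all of Rehab (8 nurse-hours, value 50) — 8 nurse-hours left.
8 nurse-hours left: a 8/10 share of Peds gives 37×8/10 = 29.6.
Total value = 79.6.

79.6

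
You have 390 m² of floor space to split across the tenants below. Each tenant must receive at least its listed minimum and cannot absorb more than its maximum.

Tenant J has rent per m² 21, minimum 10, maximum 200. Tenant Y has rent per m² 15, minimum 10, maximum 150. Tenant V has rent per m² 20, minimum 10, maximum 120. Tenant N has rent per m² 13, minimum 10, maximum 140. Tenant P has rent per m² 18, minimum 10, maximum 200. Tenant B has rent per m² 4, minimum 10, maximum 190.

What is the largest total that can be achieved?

7640

Meeting every minimum uses 10+10+10+10+10+10 = 60 m², leaving 330.
Rank by rent per m²: Tenant J 21 > Tenant V 20 > Tenant P 18 > Tenant Y 15 > Tenant N 13 > Tenant B 4.
Tenant J: +190 to 200 (cap) ; 140 left.
Tenant V takes 110 more to reach its cap of 120 ; 30 left.
Only 30 left; Tenant P takes them to reach 40.
Total = 21×200 + 15×10 + 20×120 + 13×10 + 18×40 + 4×10 = 7640.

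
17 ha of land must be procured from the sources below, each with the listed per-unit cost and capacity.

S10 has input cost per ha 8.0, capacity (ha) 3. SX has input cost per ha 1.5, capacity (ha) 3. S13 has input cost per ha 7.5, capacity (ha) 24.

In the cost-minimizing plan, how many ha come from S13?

Fill from the cheapest source first.
Take 3 from SX at 1.5 → need 14 more.
S13 (7.5): take the remaining 14 → done.
S10: unused.

14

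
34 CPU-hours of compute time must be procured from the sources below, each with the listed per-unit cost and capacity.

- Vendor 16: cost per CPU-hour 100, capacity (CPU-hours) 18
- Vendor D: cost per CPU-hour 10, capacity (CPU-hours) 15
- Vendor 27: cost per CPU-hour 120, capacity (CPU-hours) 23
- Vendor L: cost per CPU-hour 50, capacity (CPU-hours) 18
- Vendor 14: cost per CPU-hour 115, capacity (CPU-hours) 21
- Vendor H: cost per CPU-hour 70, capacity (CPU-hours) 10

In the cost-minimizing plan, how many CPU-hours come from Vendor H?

1

Fill from the cheapest source first.
Vendor D at 10: take all 15 CPU-hours ; 19 still needed.
Take 18 from Vendor L at 50 ; need 1 more.
Vendor H at 70: take 1 of its 10 ; requirement met.
Vendor 16, Vendor 14, Vendor 27: unused.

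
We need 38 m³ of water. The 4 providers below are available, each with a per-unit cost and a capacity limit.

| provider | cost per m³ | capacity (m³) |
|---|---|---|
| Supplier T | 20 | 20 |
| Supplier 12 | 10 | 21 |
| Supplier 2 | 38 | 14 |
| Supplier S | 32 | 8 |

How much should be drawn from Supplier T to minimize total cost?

17

Use providers in increasing cost order.
Take 21 from Supplier 12 at 10 → need 17 more.
Supplier T (20): take the remaining 17 → done.
Supplier S, Supplier 2: unused.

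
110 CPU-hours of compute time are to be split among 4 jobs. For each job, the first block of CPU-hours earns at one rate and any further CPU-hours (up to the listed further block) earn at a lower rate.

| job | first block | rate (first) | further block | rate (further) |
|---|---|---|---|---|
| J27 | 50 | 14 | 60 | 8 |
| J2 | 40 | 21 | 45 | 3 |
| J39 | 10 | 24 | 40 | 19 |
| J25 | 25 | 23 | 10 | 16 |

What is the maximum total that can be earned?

2320

Order all 8 blocks by rate: J39/tier1 24 > J25/tier1 23 > J2/tier1 21 > J39/tier2 19 > J25/tier2 16 > J27/tier1 14 > J27/tier2 8 > J2/tier2 3.
Fill J39 tier1 block (10 at 24) — 100 left.
Fill J25 tier1 block (25 at 23) — 75 left.
J2/tier1 (21): +40 — 35 left.
J39/tier2: +35 of 40 at 19; pool empty.
Total = 24×10 + 23×25 + 21×40 + 19×35 = 2320.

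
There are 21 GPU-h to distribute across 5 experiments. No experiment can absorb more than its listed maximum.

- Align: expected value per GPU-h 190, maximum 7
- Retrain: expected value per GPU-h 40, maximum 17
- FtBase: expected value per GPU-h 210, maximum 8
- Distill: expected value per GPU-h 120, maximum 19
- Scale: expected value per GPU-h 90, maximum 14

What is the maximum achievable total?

3730

Rank by expected value per GPU-h: FtBase 210 > Align 190 > Distill 120 > Scale 90 > Retrain 40.
FtBase: +8 to 8 (cap) — 13 left.
Give Align 7 to hit its cap of 7 — 6 left.
Distill: +6 (room for 19) → 6. Pool exhausted.
Total = 190×7 + 210×8 + 120×6 = 3730.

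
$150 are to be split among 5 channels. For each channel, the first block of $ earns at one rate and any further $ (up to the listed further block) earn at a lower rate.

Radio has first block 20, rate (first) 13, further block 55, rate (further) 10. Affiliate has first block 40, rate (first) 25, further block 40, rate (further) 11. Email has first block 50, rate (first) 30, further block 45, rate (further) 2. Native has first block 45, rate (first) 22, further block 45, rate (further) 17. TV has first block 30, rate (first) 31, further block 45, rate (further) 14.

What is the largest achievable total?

4090

Treat each block as its own option and order by rate: TV/T1 31 > Email/T1 30 > Affiliate/T1 25 > Native/T1 22 > Native/T2 17 > TV/T2 14 > Radio/T1 13 > Affiliate/T2 11 > Radio/T2 10 > Email/T2 2.
TV T1 at 31: fill all 30 — 120 left.
Email T1 at 30: fill all 50 — 70 left.
Fill Affiliate T1 block (40 at 25) — 30 left.
Native T1 at 22: only 30 left, fill 30.
Total = 31×30 + 30×50 + 25×40 + 22×30 = 4090.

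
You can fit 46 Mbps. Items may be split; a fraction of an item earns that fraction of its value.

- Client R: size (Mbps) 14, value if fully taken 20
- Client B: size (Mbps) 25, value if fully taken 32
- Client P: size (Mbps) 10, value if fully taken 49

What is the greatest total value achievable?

97.16

Rank by value-to-size ratio: Client P 49/10≈4.9, Client R 20/14≈1.43, Client B 32/25≈1.28.
Take all of Client P (10 Mbps, value 49) → 36 Mbps left.
Client R: take in full, 14 Mbps for value 20 → 22 left.
Only 22 Mbps remain; take 22/25 of Client B for value 32×22/25 = 28.16.
Total value = 97.16.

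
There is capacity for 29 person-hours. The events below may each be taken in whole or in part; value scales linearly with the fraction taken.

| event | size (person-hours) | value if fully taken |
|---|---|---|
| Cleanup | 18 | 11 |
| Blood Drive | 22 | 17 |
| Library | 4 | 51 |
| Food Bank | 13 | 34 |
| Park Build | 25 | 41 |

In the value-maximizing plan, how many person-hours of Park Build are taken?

Best value per unit of size first: Library 51/4≈12.8, Food Bank 34/13≈2.62, Park Build 41/25≈1.64, Blood Drive 17/22≈0.773, Cleanup 11/18≈0.611.
Library: take in full, 4 person-hours for value 51 ; 25 left.
Take all of Food Bank (13 person-hours, value 34) ; 12 person-hours left.
12 person-hours left: a 12/25 share of Park Build gives 41×12/25 = 19.68.

12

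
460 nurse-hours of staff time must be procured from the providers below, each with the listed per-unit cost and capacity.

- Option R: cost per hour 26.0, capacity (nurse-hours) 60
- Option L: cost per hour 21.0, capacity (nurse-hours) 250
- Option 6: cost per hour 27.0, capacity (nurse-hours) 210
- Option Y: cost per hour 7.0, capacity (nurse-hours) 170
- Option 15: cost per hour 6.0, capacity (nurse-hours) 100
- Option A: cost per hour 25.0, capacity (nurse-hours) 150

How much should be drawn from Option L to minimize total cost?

190

Fill from the cheapest provider first.
Option 15 (6.0): use full 100 — 360 nurse-hours to go.
Take 170 from Option Y at 7.0 — need 190 more.
Option L at 21.0: take 190 of its 250 — requirement met.
Option A, Option R, Option 6: unused.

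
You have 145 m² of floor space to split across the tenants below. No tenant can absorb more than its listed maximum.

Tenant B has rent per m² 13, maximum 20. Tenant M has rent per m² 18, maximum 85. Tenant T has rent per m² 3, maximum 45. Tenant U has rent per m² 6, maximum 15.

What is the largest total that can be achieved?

Highest rent per m² first: Tenant M 18 > Tenant B 13 > Tenant U 6 > Tenant T 3.
Tenant M takes 85 to reach its cap of 85 — 60 left.
Tenant B takes 20 to reach its cap of 20 — 40 left.
Give Tenant U 15 to hit its cap of 15 — 25 left.
Tenant T has room for 45 but only 25 remain, so it gets 25.
Total = 13×20 + 18×85 + 3×25 + 6×15 = 1955.

1955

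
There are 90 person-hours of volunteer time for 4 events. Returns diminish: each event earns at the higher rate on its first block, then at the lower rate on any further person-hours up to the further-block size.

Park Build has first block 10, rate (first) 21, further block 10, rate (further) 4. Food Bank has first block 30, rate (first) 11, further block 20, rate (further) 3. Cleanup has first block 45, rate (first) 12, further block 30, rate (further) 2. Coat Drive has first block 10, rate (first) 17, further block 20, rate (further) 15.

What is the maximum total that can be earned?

1275

Rank every tier by rate: Park Build/tier1 21 > Coat Drive/tier1 17 > Coat Drive/tier2 15 > Cleanup/tier1 12 > Food Bank/tier1 11 > Park Build/tier2 4 > Food Bank/tier2 3 > Cleanup/tier2 2.
Park Build tier1 at 21: fill all 10 ; 80 left.
Coat Drive tier1 at 17: fill all 10 ; 70 left.
Coat Drive tier2 at 15: fill all 20 ; 50 left.
Fill Cleanup tier1 block (45 at 12) ; 5 left.
5 remain; put them into Food Bank tier1 at 11.
Total = 21×10 + 17×10 + 15×20 + 12×45 + 11×5 = 1275.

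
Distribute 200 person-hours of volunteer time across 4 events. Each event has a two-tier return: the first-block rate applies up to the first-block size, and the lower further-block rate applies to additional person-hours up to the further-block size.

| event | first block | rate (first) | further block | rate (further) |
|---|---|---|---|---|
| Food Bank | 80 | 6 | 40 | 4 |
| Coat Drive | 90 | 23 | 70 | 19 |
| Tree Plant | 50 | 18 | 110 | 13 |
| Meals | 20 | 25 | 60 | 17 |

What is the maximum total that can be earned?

4260

Rank every tier by rate: Meals/tier1 25 > Coat Drive/tier1 23 > Coat Drive/tier2 19 > Tree Plant/tier1 18 > Meals/tier2 17 > Tree Plant/tier2 13 > Food Bank/tier1 6 > Food Bank/tier2 4.
Meals tier1 at 25: fill all 20 → 180 left.
Fill Coat Drive tier1 block (90 at 23) → 90 left.
Fill Coat Drive tier2 block (70 at 19) → 20 left.
20 remain; put them into Tree Plant tier1 at 18.
Total = 25×20 + 23×90 + 19×70 + 18×20 = 4260.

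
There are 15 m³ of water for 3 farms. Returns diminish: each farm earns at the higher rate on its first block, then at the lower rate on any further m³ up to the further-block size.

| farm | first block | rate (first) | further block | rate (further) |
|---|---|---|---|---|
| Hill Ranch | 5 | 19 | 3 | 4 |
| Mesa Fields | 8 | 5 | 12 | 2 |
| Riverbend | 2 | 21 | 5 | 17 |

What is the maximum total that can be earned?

Order all 6 blocks by rate: Riverbend/T1 21 > Hill Ranch/T1 19 > Riverbend/T2 17 > Mesa Fields/T1 5 > Hill Ranch/T2 4 > Mesa Fields/T2 2.
Riverbend/T1 (21): +2 → 13 left.
Fill Hill Ranch T1 block (5 at 19) → 8 left.
Riverbend T2 at 17: fill all 5 → 3 left.
3 remain; put them into Mesa Fields T1 at 5.
Total = 21×2 + 19×5 + 17×5 + 5×3 = 237.

237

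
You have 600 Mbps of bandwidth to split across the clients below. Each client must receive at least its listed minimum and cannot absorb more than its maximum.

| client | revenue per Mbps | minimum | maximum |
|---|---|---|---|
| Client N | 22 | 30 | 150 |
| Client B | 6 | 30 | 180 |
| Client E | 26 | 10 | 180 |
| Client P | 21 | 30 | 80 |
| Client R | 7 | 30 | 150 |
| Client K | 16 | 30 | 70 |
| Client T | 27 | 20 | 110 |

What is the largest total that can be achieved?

13290

Meeting every minimum uses 30+30+10+30+30+30+20 = 180 Mbps, leaving 420.
Order the clients by revenue per Mbps: Client T 27 > Client E 26 > Client N 22 > Client P 21 > Client K 16 > Client R 7 > Client B 6.
Client T takes 90 more to reach its cap of 110 → 330 left.
Client E: +170 to 180 (cap) → 160 left.
Give Client N 120 more to hit its cap of 150 → 40 left.
Client P has room for 50 more but only 40 remain, so it gets 70.
Total = 22×150 + 6×30 + 26×180 + 21×70 + 7×30 + 16×30 + 27×110 = 13290.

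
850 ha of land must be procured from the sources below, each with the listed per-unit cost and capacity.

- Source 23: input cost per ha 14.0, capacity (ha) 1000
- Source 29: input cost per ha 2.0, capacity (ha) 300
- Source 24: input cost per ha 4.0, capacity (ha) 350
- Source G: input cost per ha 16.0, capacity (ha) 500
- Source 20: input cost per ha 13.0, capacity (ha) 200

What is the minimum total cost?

4600

Use sources in increasing cost order.
Source 29 at 2.0: take all 300 ha — 550 still needed.
Source 24 at 4.0: take all 350 ha — 200 still needed.
Source 20 (13.0): use full 200 — 0 ha to go.
Source 23, Source G: unused.
Cost = 300×2.0 + 350×4.0 + 200×13.0 = 4600.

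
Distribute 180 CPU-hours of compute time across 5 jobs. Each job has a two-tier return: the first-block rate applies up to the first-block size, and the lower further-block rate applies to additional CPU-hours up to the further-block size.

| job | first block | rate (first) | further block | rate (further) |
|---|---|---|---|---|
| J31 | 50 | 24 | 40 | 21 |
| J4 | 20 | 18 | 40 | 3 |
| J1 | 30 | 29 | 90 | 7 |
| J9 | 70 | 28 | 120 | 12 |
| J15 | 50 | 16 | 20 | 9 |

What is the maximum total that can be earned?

4660

Rank every tier by rate: J1/T1 29 > J9/T1 28 > J31/T1 24 > J31/T2 21 > J4/T1 18 > J15/T1 16 > J9/T2 12 > J15/T2 9 > J1/T2 7 > J4/T2 3.
Fill J1 T1 block (30 at 29) — 150 left.
J9/T1 (28): +70 — 80 left.
J31 T1 at 24: fill all 50 — 30 left.
30 remain; put them into J31 T2 at 21.
Total = 29×30 + 28×70 + 24×50 + 21×30 = 4660.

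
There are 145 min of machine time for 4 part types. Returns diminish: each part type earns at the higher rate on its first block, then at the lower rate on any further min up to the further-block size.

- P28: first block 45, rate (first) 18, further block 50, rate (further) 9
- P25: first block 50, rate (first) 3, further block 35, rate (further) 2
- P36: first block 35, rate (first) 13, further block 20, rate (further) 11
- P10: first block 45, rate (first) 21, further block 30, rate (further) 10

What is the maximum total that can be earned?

2430

Treat each block as its own option and order by rate: P10/tier1 21 > P28/tier1 18 > P36/tier1 13 > P36/tier2 11 > P10/tier2 10 > P28/tier2 9 > P25/tier1 3 > P25/tier2 2.
Fill P10 tier1 block (45 at 21) — 100 left.
P28 tier1 at 18: fill all 45 — 55 left.
Fill P36 tier1 block (35 at 13) — 20 left.
P36 tier2 at 11: fill all 20 — 0 left.
Total = 21×45 + 18×45 + 13×35 + 11×20 = 2430.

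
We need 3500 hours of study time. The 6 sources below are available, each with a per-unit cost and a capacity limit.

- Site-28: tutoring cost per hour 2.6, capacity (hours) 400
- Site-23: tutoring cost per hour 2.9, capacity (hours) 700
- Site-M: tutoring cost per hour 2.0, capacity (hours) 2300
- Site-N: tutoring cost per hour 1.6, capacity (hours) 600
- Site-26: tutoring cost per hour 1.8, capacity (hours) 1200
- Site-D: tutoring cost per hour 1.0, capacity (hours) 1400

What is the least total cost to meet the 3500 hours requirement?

Fill from the cheapest source first.
Site-D (1.0): use full 1400 ; 2100 hours to go.
Site-N at 1.6: take all 600 hours ; 1500 still needed.
Site-26 (1.8): use full 1200 ; 300 hours to go.
Site-M at 2.0: take 300 of its 2300 ; requirement met.
Site-28, Site-23: unused.
Cost = 1400×1.0 + 600×1.6 + 1200×1.8 + 300×2.0 = 5120.

5120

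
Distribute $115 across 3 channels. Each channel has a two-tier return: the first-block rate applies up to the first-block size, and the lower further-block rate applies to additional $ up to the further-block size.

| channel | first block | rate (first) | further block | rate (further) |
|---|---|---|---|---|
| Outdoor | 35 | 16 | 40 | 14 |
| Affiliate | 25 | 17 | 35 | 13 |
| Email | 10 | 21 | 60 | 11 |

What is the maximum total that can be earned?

1820

Treat each block as its own option and order by rate: Email/T1 21 > Affiliate/T1 17 > Outdoor/T1 16 > Outdoor/T2 14 > Affiliate/T2 13 > Email/T2 11.
Fill Email T1 block (10 at 21) ; 105 left.
Affiliate/T1 (17): +25 ; 80 left.
Fill Outdoor T1 block (35 at 16) ; 45 left.
Outdoor T2 at 14: fill all 40 ; 5 left.
Affiliate/T2: +5 of 35 at 13; pool empty.
Total = 21×10 + 17×25 + 16×35 + 14×40 + 13×5 = 1820.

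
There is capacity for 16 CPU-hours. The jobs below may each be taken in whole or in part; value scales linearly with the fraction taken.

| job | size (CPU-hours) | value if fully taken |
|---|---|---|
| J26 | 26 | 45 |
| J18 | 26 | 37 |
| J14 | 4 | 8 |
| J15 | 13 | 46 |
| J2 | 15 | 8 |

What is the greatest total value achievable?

Sort by value density: J15 46/13≈3.54, J14 8/4≈2, J26 45/26≈1.73, J18 37/26≈1.42, J2 8/15≈0.533.
Take all of J15 (13 CPU-hours, value 46) → 3 CPU-hours left.
Fill the last 3 CPU-hours with part of J14: 3/4 of it earns 6.
Total value = 52.

52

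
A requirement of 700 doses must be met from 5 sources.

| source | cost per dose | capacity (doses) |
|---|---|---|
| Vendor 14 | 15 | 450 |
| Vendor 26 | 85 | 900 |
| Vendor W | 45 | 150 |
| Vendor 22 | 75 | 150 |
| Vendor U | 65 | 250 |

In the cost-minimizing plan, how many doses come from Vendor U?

Cheapest first:
Take 450 from Vendor 14 at 15 ; need 250 more.
Vendor W (45): use full 150 ; 100 doses to go.
Vendor U (65): take the remaining 100 ; done.
Vendor 22, Vendor 26: unused.

100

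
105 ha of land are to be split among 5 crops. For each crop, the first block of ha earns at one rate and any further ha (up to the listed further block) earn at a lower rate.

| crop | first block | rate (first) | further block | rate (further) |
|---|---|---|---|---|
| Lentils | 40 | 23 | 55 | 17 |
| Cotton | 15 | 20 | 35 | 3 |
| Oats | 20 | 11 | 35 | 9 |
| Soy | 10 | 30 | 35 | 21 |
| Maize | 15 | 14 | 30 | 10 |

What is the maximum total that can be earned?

2340

Treat each block as its own option and order by rate: Soy/first 30 > Lentils/first 23 > Soy/second 21 > Cotton/first 20 > Lentils/second 17 > Maize/first 14 > Oats/first 11 > Maize/second 10 > Oats/second 9 > Cotton/second 3.
Soy first at 30: fill all 10 — 95 left.
Lentils/first (23): +40 — 55 left.
Fill Soy second block (35 at 21) — 20 left.
Cotton first at 20: fill all 15 — 5 left.
Lentils second at 17: only 5 left, fill 5.
Total = 30×10 + 23×40 + 21×35 + 20×15 + 17×5 = 2340.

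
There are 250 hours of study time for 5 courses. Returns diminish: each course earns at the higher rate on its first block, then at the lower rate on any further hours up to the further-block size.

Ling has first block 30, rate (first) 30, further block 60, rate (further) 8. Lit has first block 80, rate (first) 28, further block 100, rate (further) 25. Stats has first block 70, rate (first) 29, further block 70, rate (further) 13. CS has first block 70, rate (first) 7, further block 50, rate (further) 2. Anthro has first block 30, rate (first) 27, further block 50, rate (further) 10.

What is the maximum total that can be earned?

6980

Rank every tier by rate: Ling/tier1 30 > Stats/tier1 29 > Lit/tier1 28 > Anthro/tier1 27 > Lit/tier2 25 > Stats/tier2 13 > Anthro/tier2 10 > Ling/tier2 8 > CS/tier1 7 > CS/tier2 2.
Fill Ling tier1 block (30 at 30) → 220 left.
Stats tier1 at 29: fill all 70 → 150 left.
Lit tier1 at 28: fill all 80 → 70 left.
Anthro/tier1 (27): +30 → 40 left.
Lit tier2 at 25: only 40 left, fill 40.
Total = 30×30 + 29×70 + 28×80 + 27×30 + 25×40 = 6980.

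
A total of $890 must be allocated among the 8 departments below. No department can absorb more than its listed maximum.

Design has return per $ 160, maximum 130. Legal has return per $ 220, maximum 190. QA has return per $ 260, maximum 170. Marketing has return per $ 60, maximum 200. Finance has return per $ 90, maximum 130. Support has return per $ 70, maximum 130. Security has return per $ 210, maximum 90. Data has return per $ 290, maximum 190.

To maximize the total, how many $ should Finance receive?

Highest return per $ first: Data 290 > QA 260 > Legal 220 > Security 210 > Design 160 > Finance 90 > Support 70 > Marketing 60.
Data takes 190 to reach its cap of 190 — 700 left.
QA: +170 to 170 (cap) — 530 left.
Give Legal 190 to hit its cap of 190 — 340 left.
Security takes 90 to reach its cap of 90 — 250 left.
Design: +130 to 130 (cap) — 120 left.
Only 120 left; Finance takes them to reach 120.

120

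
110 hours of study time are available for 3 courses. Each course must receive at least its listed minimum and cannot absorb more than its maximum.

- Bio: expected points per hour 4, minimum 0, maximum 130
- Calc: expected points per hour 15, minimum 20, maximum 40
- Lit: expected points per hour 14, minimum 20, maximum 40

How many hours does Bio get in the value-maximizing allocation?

30

Meeting every minimum uses 0+20+20 = 40 hours, leaving 70.
Order the courses by expected points per hour: Calc 15 > Lit 14 > Bio 4.
Calc: +20 to 40 (cap) ; 50 left.
Lit: +20 to 40 (cap) ; 30 left.
Only 30 left; Bio takes them to reach 30.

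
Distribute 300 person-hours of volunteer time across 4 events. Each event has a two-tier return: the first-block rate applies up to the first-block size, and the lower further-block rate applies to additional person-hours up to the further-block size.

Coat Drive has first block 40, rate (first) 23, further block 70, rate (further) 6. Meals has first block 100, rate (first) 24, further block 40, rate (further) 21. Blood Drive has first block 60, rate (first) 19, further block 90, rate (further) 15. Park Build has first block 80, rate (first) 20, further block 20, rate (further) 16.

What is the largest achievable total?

6520

Order all 8 blocks by rate: Meals/tier1 24 > Coat Drive/tier1 23 > Meals/tier2 21 > Park Build/tier1 20 > Blood Drive/tier1 19 > Park Build/tier2 16 > Blood Drive/tier2 15 > Coat Drive/tier2 6.
Fill Meals tier1 block (100 at 24) → 200 left.
Fill Coat Drive tier1 block (40 at 23) → 160 left.
Fill Meals tier2 block (40 at 21) → 120 left.
Park Build/tier1 (20): +80 → 40 left.
40 remain; put them into Blood Drive tier1 at 19.
Total = 24×100 + 23×40 + 21×40 + 20×80 + 19×40 = 6520.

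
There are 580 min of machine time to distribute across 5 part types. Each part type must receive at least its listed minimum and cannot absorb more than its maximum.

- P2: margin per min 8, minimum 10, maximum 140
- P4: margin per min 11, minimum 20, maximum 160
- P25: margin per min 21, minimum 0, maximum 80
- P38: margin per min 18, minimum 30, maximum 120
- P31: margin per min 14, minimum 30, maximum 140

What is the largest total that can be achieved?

Meeting every minimum uses 10+20+0+30+30 = 90 min, leaving 490.
Highest margin per min first: P25 21 > P38 18 > P31 14 > P4 11 > P2 8.
P25 takes 80 more to reach its cap of 80 — 410 left.
Give P38 90 more to hit its cap of 120 — 320 left.
Give P31 110 more to hit its cap of 140 — 210 left.
P4: +140 to 160 (cap) — 70 left.
P2: +70 (room for 130) → 80. Pool exhausted.
Total = 8×80 + 11×160 + 21×80 + 18×120 + 14×140 = 8200.

8200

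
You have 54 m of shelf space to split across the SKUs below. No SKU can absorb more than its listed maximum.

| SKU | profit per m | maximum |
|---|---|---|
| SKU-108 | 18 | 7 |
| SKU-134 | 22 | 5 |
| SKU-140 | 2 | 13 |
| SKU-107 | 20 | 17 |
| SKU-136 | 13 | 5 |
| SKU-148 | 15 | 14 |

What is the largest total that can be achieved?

Rank by profit per m: SKU-134 22 > SKU-107 20 > SKU-108 18 > SKU-148 15 > SKU-136 13 > SKU-140 2.
Give SKU-134 5 to hit its cap of 5 ; 49 left.
SKU-107: +17 to 17 (cap) ; 32 left.
SKU-108: +7 to 7 (cap) ; 25 left.
SKU-148 takes 14 to reach its cap of 14 ; 11 left.
Give SKU-136 5 to hit its cap of 5 ; 6 left.
SKU-140: +6 (room for 13) → 6. Pool exhausted.
Total = 18×7 + 22×5 + 2×6 + 20×17 + 13×5 + 15×14 = 863.

863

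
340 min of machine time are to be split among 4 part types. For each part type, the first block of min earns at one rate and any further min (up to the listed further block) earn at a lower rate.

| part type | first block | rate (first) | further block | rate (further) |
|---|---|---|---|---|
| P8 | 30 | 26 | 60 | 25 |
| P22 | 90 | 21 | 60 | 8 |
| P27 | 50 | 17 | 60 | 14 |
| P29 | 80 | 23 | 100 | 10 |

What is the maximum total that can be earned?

Treat each block as its own option and order by rate: P8/T1 26 > P8/T2 25 > P29/T1 23 > P22/T1 21 > P27/T1 17 > P27/T2 14 > P29/T2 10 > P22/T2 8.
P8 T1 at 26: fill all 30 → 310 left.
P8/T2 (25): +60 → 250 left.
P29/T1 (23): +80 → 170 left.
P22/T1 (21): +90 → 80 left.
Fill P27 T1 block (50 at 17) → 30 left.
30 remain; put them into P27 T2 at 14.
Total = 26×30 + 25×60 + 23×80 + 21×90 + 17×50 + 14×30 = 7280.

7280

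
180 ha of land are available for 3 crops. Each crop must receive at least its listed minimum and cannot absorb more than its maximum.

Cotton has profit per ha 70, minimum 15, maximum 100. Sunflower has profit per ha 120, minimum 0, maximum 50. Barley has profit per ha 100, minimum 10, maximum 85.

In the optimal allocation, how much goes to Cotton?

45

Meeting every minimum uses 15+0+10 = 25 ha, leaving 155.
Order the crops by profit per ha: Sunflower 120 > Barley 100 > Cotton 70.
Sunflower: +50 to 50 (cap) — 105 left.
Barley takes 75 more to reach its cap of 85 — 30 left.
Cotton: +30 (room for 85) → 45. Pool exhausted.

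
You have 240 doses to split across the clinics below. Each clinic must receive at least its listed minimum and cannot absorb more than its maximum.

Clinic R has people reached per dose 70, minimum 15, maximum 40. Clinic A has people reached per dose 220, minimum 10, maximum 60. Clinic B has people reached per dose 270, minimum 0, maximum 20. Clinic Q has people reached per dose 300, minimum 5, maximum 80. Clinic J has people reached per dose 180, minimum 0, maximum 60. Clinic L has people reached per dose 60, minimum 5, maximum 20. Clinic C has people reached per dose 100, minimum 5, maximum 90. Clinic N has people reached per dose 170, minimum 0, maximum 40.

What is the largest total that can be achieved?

54350

Meeting every minimum uses 15+10+0+5+0+5+5+0 = 40 doses, leaving 200.
Highest people reached per dose first: Clinic Q 300 > Clinic B 270 > Clinic A 220 > Clinic J 180 > Clinic N 170 > Clinic C 100 > Clinic R 70 > Clinic L 60.
Clinic Q: +75 to 80 (cap) ; 125 left.
Clinic B takes 20 more to reach its cap of 20 ; 105 left.
Give Clinic A 50 more to hit its cap of 60 ; 55 left.
Clinic J: +55 (room for 60) → 55. Pool exhausted.
Total = 70×15 + 220×60 + 270×20 + 300×80 + 180×55 + 60×5 + 100×5 = 54350.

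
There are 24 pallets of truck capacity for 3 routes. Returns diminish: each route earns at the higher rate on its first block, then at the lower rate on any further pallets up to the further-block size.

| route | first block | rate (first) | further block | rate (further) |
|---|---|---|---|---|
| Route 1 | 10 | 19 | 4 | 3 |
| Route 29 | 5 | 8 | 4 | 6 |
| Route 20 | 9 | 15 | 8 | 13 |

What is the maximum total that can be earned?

390

Treat each block as its own option and order by rate: Route 1/T1 19 > Route 20/T1 15 > Route 20/T2 13 > Route 29/T1 8 > Route 29/T2 6 > Route 1/T2 3.
Fill Route 1 T1 block (10 at 19) → 14 left.
Fill Route 20 T1 block (9 at 15) → 5 left.
5 remain; put them into Route 20 T2 at 13.
Total = 19×10 + 15×9 + 13×5 = 390.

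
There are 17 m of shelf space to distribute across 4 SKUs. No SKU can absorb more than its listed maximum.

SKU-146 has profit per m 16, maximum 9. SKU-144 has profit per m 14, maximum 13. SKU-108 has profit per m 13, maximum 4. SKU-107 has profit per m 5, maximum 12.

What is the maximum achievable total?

Rank by profit per m: SKU-146 16 > SKU-144 14 > SKU-108 13 > SKU-107 5.
Give SKU-146 9 to hit its cap of 9 ; 8 left.
Only 8 left; SKU-144 takes them to reach 8.
Total = 16×9 + 14×8 = 256.

256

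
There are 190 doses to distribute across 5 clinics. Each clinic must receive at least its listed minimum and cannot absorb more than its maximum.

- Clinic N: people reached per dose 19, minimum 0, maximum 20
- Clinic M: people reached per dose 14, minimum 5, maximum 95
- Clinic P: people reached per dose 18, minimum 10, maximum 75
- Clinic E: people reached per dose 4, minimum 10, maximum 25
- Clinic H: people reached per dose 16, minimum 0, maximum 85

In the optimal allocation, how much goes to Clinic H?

80

Meeting every minimum uses 0+5+10+10+0 = 25 doses, leaving 165.
Rank by people reached per dose: Clinic N 19 > Clinic P 18 > Clinic H 16 > Clinic M 14 > Clinic E 4.
Clinic N: +20 to 20 (cap) → 145 left.
Clinic P: +65 to 75 (cap) → 80 left.
Only 80 left; Clinic H takes them to reach 80.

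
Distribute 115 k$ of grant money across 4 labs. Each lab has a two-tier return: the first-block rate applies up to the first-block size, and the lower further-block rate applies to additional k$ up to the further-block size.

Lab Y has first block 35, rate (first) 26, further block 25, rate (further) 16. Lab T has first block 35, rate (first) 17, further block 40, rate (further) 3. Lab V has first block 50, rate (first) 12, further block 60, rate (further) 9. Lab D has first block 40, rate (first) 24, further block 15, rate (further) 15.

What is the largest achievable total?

Treat each block as its own option and order by rate: Lab Y/T1 26 > Lab D/T1 24 > Lab T/T1 17 > Lab Y/T2 16 > Lab D/T2 15 > Lab V/T1 12 > Lab V/T2 9 > Lab T/T2 3.
Lab Y T1 at 26: fill all 35 — 80 left.
Lab D T1 at 24: fill all 40 — 40 left.
Lab T T1 at 17: fill all 35 — 5 left.
Lab Y T2 at 16: only 5 left, fill 5.
Total = 26×35 + 24×40 + 17×35 + 16×5 = 2545.

2545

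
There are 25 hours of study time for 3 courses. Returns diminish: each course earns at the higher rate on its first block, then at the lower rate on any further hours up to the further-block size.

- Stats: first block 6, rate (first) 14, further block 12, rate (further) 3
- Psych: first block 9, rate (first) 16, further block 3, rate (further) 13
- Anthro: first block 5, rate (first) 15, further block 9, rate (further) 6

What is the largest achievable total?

Rank every tier by rate: Psych/first 16 > Anthro/first 15 > Stats/first 14 > Psych/second 13 > Anthro/second 6 > Stats/second 3.
Psych/first (16): +9 → 16 left.
Fill Anthro first block (5 at 15) → 11 left.
Stats first at 14: fill all 6 → 5 left.
Psych second at 13: fill all 3 → 2 left.
Anthro/second: +2 of 9 at 6; pool empty.
Total = 16×9 + 15×5 + 14×6 + 13×3 + 6×2 = 354.

354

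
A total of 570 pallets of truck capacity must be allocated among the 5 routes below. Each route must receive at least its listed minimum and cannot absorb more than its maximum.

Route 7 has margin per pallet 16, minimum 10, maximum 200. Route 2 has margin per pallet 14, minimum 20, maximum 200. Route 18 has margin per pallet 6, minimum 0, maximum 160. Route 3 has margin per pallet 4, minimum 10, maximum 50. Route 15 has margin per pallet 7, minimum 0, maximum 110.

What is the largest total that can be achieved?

7110

Meeting every minimum uses 10+20+0+10+0 = 40 pallets, leaving 530.
Highest margin per pallet first: Route 7 16 > Route 2 14 > Route 15 7 > Route 18 6 > Route 3 4.
Route 7 takes 190 more to reach its cap of 200 — 340 left.
Route 2: +180 to 200 (cap) — 160 left.
Give Route 15 110 more to hit its cap of 110 — 50 left.
Only 50 left; Route 18 takes them to reach 50.
Total = 16×200 + 14×200 + 6×50 + 4×10 + 7×110 = 7110.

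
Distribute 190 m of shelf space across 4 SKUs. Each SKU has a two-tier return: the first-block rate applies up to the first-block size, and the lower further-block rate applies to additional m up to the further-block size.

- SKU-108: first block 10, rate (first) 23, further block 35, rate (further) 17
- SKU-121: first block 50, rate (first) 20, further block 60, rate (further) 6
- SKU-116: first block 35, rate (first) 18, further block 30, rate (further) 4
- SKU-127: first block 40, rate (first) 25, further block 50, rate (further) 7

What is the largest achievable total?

3595

Rank every tier by rate: SKU-127/tier1 25 > SKU-108/tier1 23 > SKU-121/tier1 20 > SKU-116/tier1 18 > SKU-108/tier2 17 > SKU-127/tier2 7 > SKU-121/tier2 6 > SKU-116/tier2 4.
Fill SKU-127 tier1 block (40 at 25) → 150 left.
SKU-108 tier1 at 23: fill all 10 → 140 left.
Fill SKU-121 tier1 block (50 at 20) → 90 left.
SKU-116 tier1 at 18: fill all 35 → 55 left.
SKU-108/tier2 (17): +35 → 20 left.
SKU-127 tier2 at 7: only 20 left, fill 20.
Total = 25×40 + 23×10 + 20×50 + 18×35 + 17×35 + 7×20 = 3595.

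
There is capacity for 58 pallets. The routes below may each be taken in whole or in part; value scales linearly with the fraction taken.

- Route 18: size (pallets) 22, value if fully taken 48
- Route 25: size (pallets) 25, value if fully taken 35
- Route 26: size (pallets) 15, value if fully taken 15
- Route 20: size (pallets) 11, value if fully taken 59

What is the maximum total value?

142

Rank by value-to-size ratio: Route 20 59/11≈5.36, Route 18 48/22≈2.18, Route 25 35/25≈1.4, Route 26 15/15≈1.
Route 20: take in full, 11 pallets for value 59 → 47 left.
All 22 pallets of Route 18 fit (value 48) → 25 remain.
Route 25: take in full, 25 pallets for value 35 → 0 left.
Total value = 142.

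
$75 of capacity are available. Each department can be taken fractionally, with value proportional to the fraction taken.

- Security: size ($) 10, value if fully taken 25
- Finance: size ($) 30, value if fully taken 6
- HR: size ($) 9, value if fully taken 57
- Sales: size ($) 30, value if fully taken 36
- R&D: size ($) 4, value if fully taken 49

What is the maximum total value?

171.4

Rank by value-to-size ratio: R&D 49/4≈12.2, HR 57/9≈6.33, Security 25/10≈2.5, Sales 36/30≈1.2, Finance 6/30≈0.2.
R&D: take in full, 4 $ for value 49 → 71 left.
Take all of HR (9 $, value 57) → 62 $ left.
Take all of Security (10 $, value 25) → 52 $ left.
All 30 $ of Sales fit (value 36) → 22 remain.
Fill the last 22 $ with part of Finance: 22/30 of it earns 4.4.
Total value = 171.4.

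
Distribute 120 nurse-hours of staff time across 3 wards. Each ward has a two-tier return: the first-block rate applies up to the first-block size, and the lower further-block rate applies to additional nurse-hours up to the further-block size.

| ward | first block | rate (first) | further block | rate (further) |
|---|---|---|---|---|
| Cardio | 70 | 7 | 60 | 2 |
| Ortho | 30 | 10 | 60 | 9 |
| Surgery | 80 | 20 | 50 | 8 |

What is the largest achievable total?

1990

Treat each block as its own option and order by rate: Surgery/T1 20 > Ortho/T1 10 > Ortho/T2 9 > Surgery/T2 8 > Cardio/T1 7 > Cardio/T2 2.
Surgery T1 at 20: fill all 80 → 40 left.
Ortho T1 at 10: fill all 30 → 10 left.
10 remain; put them into Ortho T2 at 9.
Total = 20×80 + 10×30 + 9×10 = 1990.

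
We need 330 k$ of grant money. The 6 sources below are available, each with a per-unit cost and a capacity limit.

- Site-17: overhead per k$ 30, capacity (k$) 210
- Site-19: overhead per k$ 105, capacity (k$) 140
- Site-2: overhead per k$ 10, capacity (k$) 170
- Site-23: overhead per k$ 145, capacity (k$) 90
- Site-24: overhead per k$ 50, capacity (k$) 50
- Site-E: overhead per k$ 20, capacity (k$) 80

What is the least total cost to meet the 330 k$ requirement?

5700

Use sources in increasing cost order.
Site-2 (10): use full 170 → 160 k$ to go.
Site-E (20): use full 80 → 80 k$ to go.
Site-17 (30): take the remaining 80 → done.
Site-24, Site-19, Site-23: unused.
Cost = 170×10 + 80×20 + 80×30 = 5700.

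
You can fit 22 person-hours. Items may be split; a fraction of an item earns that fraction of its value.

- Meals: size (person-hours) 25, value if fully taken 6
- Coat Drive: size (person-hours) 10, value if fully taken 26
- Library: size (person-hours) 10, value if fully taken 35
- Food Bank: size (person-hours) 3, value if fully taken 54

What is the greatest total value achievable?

Rank by value-to-size ratio: Food Bank 54/3≈18, Library 35/10≈3.5, Coat Drive 26/10≈2.6, Meals 6/25≈0.24.
Take all of Food Bank (3 person-hours, value 54) ; 19 person-hours left.
All 10 person-hours of Library fit (value 35) ; 9 remain.
9 person-hours left: a 9/10 share of Coat Drive gives 26×9/10 = 23.4.
Total value = 112.4.

112.4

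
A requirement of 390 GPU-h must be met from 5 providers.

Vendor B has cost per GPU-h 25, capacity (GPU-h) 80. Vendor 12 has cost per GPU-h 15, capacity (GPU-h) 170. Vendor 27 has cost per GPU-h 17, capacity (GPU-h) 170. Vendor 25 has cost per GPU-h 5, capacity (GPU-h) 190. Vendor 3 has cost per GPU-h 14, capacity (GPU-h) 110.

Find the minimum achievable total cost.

3840

Use providers in increasing cost order.
Vendor 25 at 5: take all 190 GPU-h — 200 still needed.
Vendor 3 at 14: take all 110 GPU-h — 90 still needed.
Take 90 from Vendor 12 at 15 to finish.
Vendor 27, Vendor B: unused.
Cost = 190×5 + 110×14 + 90×15 = 3840.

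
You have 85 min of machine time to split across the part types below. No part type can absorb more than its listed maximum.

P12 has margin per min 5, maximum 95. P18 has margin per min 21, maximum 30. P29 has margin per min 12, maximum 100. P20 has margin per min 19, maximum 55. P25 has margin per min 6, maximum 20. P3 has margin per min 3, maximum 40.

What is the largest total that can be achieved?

Highest margin per min first: P18 21 > P20 19 > P29 12 > P25 6 > P12 5 > P3 3.
P18 takes 30 to reach its cap of 30 ; 55 left.
P20 takes 55 to reach its cap of 55 ; 0 left.
Total = 21×30 + 19×55 = 1675.

1675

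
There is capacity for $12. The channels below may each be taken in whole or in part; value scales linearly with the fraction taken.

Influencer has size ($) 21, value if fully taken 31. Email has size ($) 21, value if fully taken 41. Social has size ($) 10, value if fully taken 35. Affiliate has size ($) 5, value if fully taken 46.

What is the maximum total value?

Best value per unit of size first: Affiliate 46/5≈9.2, Social 35/10≈3.5, Email 41/21≈1.95, Influencer 31/21≈1.48.
Affiliate: take in full, 5 $ for value 46 → 7 left.
Only 7 $ remain; take 7/10 of Social for value 35×7/10 = 24.5.
Total value = 70.5.

70.5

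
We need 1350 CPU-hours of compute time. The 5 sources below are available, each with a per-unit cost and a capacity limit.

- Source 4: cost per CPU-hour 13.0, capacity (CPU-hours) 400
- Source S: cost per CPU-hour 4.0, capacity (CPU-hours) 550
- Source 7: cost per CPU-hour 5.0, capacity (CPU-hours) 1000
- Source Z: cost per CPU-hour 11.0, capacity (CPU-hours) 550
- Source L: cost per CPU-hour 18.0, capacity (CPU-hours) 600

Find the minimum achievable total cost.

6200

Cheapest first:
Source S at 4.0: take all 550 CPU-hours — 800 still needed.
Source 7 at 5.0: take 800 of its 1000 — requirement met.
Source Z, Source 4, Source L: unused.
Cost = 550×4.0 + 800×5.0 = 6200.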